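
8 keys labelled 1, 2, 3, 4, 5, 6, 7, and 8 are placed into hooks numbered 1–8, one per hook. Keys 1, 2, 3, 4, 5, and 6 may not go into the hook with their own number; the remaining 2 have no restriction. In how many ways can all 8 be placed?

18806

Let Aᵢ (for 1 ≤ i ≤ 6) be the placements that put key i in its forbidden hook. Any j of these fix j positions, leaving (8−j)! ways to fill the rest, and there are C(6,j) ways to pick which j.
By inclusion–exclusion, the number of valid placements is Σ_{j=0}^{6} (−1)^j C(6,j)·(8−j)!.
Computing: 40320 − 30240 + 10800 − 2400 + 360 − 36 + 2 = 18806.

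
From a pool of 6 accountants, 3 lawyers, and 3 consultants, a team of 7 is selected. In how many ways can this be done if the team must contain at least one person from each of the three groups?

With no constraint there are C(12,7) = 792 possible selections.
Selections missing a whole group: no accountants → C(6,7) = 0; no lawyers → C(9,7) = 36; no consultants → C(9,7) = 36.
Add back selections omitting two groups (i.e. drawn from a single group): C(6,7) + C(3,7) + C(3,7) = 0.
By inclusion–exclusion: 792 − 72 + 0 = 720.

720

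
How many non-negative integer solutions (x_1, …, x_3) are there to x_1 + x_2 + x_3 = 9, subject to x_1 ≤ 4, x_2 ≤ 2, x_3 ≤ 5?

By stars and bars, unrestricted non-negative solutions to x_1+…+x_3 = 9 number C(9+2,2) = 55.
Subtract solutions that violate a single cap (substitute x_i' = x_i − (cap_i+1)): x_1 ≥ 5 gives C(6,2) = 15; x_2 ≥ 3 gives C(8,2) = 28; x_3 ≥ 6 gives C(5,2) = 10. Together 53.
Add back pairs where two caps are both exceeded: 3 + 0 + 1 = 4.
By inclusion–exclusion the count is 55 − 53 + 4 = 6.

6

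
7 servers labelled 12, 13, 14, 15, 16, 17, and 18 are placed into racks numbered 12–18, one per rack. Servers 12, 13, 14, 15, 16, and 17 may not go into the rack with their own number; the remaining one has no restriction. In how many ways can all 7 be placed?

Let Aᵢ (for 12 ≤ i ≤ 17) be the placements that put server i in its forbidden rack. Any j of these fix j positions, leaving (7−j)! ways to fill the rest, and there are C(6,j) ways to pick which j.
By inclusion–exclusion, the number of valid placements is Σ_{j=0}^{6} (−1)^j C(6,j)·(7−j)!.
Computing: 5040 − 4320 + 1800 − 480 + 90 − 12 + 1 = 2119.

2119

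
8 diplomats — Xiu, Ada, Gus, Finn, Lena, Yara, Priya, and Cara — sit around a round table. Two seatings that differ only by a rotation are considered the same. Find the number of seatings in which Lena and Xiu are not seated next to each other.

3600

Without the restriction there are (7)! = 5040 seatings.
Those with Lena next to Xiu: fuse the pair into one unit and seat 7 units around a circle — 2·(6)! = 1440.
Subtracting, 5040 − 1440 = 3600.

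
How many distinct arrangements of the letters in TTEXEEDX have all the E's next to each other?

180

Treat the 3 copies of E as a single block. The multiset to arrange is then {EEE, D, T, T, X, X}, 6 items in all.
That gives (6)!/(2!·2!) = 180 arrangements.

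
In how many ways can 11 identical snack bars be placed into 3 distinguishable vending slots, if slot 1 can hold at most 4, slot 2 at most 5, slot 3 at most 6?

15

By stars and bars, unrestricted non-negative solutions to x_1+…+x_3 = 11 number C(11+2,2) = 78.
Subtract solutions that violate a single cap (substitute x_i' = x_i − (cap_i+1)): x_1 ≥ 5 gives C(8,2) = 28; x_2 ≥ 6 gives C(7,2) = 21; x_3 ≥ 7 gives C(6,2) = 15. Together 64.
Add back pairs where two caps are both exceeded: 1 + 0 + 0 = 1.
By inclusion–exclusion the count is 78 − 64 + 1 = 15.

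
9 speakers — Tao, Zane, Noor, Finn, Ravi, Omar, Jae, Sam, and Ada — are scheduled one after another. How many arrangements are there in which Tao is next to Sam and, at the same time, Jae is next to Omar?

20160

Treat {Tao,Sam} as one block (2 orders) and {Jae,Omar} as another (2 orders).
That leaves 7 units to arrange: 2 × 2 × 7! = 4 × 5040 = 20160.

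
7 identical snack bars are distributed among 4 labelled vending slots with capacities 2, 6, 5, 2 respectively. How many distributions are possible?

Ignoring the caps, the number of non-negative solutions to x_1+…+x_4 = 7 is C(10,3) = 120.
Subtract solutions that violate a single cap (substitute x_i' = x_i − (cap_i+1)): x_1 ≥ 3 gives C(7,3) = 35; x_2 ≥ 7 gives C(3,3) = 1; x_3 ≥ 6 gives C(4,3) = 4; x_4 ≥ 3 gives C(7,3) = 35. Together 75.
Add back pairs where two caps are both exceeded: 0 + 0 + 4 + 0 + 0 + 0 = 4.
By inclusion–exclusion the count is 120 − 75 + 4 = 49.

49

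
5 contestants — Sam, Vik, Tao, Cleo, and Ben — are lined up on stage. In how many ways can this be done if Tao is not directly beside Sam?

72

Of the 5! = 120 arrangements, those with Tao and Sam adjacent number 2 × 4! = 48 (treat the pair as a block with 2 internal orders).
So 120 − 48 = 72 arrangements keep them apart.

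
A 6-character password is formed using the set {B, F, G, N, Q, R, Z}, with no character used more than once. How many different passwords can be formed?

5040

With no repetition, fill the 6 characters in order: 7 choices, then 6, down to 2.
7 × 6 × 5 × 4 × 3 × 2 = 5040.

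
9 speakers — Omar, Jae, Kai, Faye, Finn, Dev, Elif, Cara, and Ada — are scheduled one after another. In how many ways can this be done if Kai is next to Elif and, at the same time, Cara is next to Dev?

20160

Treat {Kai,Elif} as one block (2 orders) and {Cara,Dev} as another (2 orders).
That leaves 7 units to arrange: 2 × 2 × 7! = 4 × 5040 = 20160.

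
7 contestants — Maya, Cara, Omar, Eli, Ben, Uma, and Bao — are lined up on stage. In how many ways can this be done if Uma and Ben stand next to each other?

Treat {Uma, Ben} as a single unit. There are 6 units to order, and the pair itself can be ordered 2 ways.
That gives 2 × 6! = 2 × 720 = 1440.

1440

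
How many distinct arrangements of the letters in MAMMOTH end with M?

360

With the last slot taken by M, it remains to arrange the other 6 letters (AMMOTH).
Those 6 letters have M appearing twice, giving (6)!/(2!) = 360.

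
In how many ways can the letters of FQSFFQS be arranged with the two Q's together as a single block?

Treat the 2 copies of Q as a single block. The multiset to arrange is then {QQ, F, F, F, S, S}, 6 items in all.
That gives (6)!/(3!·2!) = 60 arrangements.

60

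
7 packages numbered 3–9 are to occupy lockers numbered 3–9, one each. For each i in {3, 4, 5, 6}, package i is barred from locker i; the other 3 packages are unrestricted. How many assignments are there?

Let Aᵢ (for 3 ≤ i ≤ 6) be the placements that put package i in its forbidden locker. Any j of these fix j positions, leaving (7−j)! ways to fill the rest, and there are C(4,j) ways to pick which j.
By inclusion–exclusion, the number of valid placements is Σ_{j=0}^{4} (−1)^j C(4,j)·(7−j)!.
Computing: 5040 − 2880 + 720 − 96 + 6 = 2790.

2790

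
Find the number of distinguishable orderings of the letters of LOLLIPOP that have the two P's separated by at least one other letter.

Total arrangements of LOLLIPOP: 8!/(3!·2!·2!) = 1680.
Arrangements with the P's together: treat PP as one letter, giving (7)!/(3!·2!) = 420.
Hence 1680 − 420 = 1260.

1260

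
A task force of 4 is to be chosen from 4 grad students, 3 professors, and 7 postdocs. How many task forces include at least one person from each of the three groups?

Unrestricted: C(14,4) = 1001 ways to pick any 4 of the 14.
Selections missing a whole group: no grad students → C(10,4) = 210; no professors → C(11,4) = 330; no postdocs → C(7,4) = 35.
Add back selections omitting two groups (i.e. drawn from a single group): C(4,4) + C(3,4) + C(7,4) = 36.
By inclusion–exclusion: 1001 − 575 + 36 = 462.

462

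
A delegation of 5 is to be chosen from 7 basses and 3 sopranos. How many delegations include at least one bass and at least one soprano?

231

With no constraint there are C(10,5) = 252 possible selections.
Selections missing a whole group: no basses → C(3,5) = 0; no sopranos → C(7,5) = 21.
Both groups omitted at once is impossible, so 252 − 21 = 231.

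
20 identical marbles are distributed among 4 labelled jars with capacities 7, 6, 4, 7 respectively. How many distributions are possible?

By stars and bars, unrestricted non-negative solutions to x_1+…+x_4 = 20 number C(20+3,3) = 1771.
Subtract solutions that violate a single cap (substitute x_i' = x_i − (cap_i+1)): x_1 ≥ 8 gives C(15,3) = 455; x_2 ≥ 7 gives C(16,3) = 560; x_3 ≥ 5 gives C(18,3) = 816; x_4 ≥ 8 gives C(15,3) = 455. Together 2286.
Add back pairs where two caps are both exceeded: 56 + 120 + 35 + 165 + 56 + 120 = 552.
Subtract triples: 1 + 0 + 0 + 1 = 2.
By inclusion–exclusion the count is 1771 − 2286 + 552 − 2 = 35.

35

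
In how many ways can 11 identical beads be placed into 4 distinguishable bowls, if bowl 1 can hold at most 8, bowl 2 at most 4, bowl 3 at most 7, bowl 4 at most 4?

By stars and bars, unrestricted non-negative solutions to x_1+…+x_4 = 11 number C(11+3,3) = 364.
Subtract solutions that violate a single cap (substitute x_i' = x_i − (cap_i+1)): x_1 ≥ 9 gives C(5,3) = 10; x_2 ≥ 5 gives C(9,3) = 84; x_3 ≥ 8 gives C(6,3) = 20; x_4 ≥ 5 gives C(9,3) = 84. Together 198.
Add back pairs where two caps are both exceeded: 0 + 0 + 0 + 0 + 4 + 0 = 4.
By inclusion–exclusion the count is 364 − 198 + 4 = 170.

170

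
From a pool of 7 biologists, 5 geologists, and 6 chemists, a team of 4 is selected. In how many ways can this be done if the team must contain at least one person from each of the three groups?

With no constraint there are C(18,4) = 3060 possible selections.
Subtract selections that omit an entire group: no biologists → C(11,4) = 330; no geologists → C(13,4) = 715; no chemists → C(12,4) = 495.
Add back selections omitting two groups (i.e. drawn from a single group): C(7,4) + C(5,4) + C(6,4) = 55.
By inclusion–exclusion: 3060 − 1540 + 55 = 1575.

1575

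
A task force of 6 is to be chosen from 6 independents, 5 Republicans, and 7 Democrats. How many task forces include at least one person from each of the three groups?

15470

Unrestricted: C(18,6) = 18564 ways to pick any 6 of the 18.
Selections missing a whole group: no independents → C(12,6) = 924; no Republicans → C(13,6) = 1716; no Democrats → C(11,6) = 462.
Add back selections omitting two groups (i.e. drawn from a single group): C(6,6) + C(5,6) + C(7,6) = 8.
By inclusion–exclusion: 18564 − 3102 + 8 = 15470.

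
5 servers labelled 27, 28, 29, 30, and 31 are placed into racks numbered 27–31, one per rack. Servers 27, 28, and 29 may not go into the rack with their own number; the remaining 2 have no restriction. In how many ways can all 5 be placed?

64

Let Aᵢ (for i ∈ {27, 28, 29}) be the placements that put server i in its forbidden rack. Any j of these fix j positions, leaving (5−j)! ways to fill the rest, and there are C(3,j) ways to pick which j.
By inclusion–exclusion, the number of valid placements is Σ_{j=0}^{3} (−1)^j C(3,j)·(5−j)!.
Computing: 120 − 72 + 18 − 2 = 64.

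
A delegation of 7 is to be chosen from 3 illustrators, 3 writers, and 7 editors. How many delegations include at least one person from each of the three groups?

With no constraint there are C(13,7) = 1716 possible selections.
Subtract selections that omit an entire group: no illustrators → C(10,7) = 120; no writers → C(10,7) = 120; no editors → C(6,7) = 0.
Add back selections omitting two groups (i.e. drawn from a single group): C(3,7) + C(3,7) + C(7,7) = 1.
By inclusion–exclusion: 1716 − 240 + 1 = 1477.

1477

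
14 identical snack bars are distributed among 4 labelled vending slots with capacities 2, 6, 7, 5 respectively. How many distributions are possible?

63

By stars and bars, unrestricted non-negative solutions to x_1+…+x_4 = 14 number C(14+3,3) = 680.
Subtract solutions that violate a single cap (substitute x_i' = x_i − (cap_i+1)): x_1 ≥ 3 gives C(14,3) = 364; x_2 ≥ 7 gives C(10,3) = 120; x_3 ≥ 8 gives C(9,3) = 84; x_4 ≥ 6 gives C(11,3) = 165. Together 733.
Add back pairs where two caps are both exceeded: 35 + 20 + 56 + 0 + 4 + 1 = 116.
By inclusion–exclusion the count is 680 − 733 + 116 = 63.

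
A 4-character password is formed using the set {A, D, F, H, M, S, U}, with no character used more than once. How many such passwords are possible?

840

Choose and order 4 of the 7 symbols: the first character has 7 options, the next 6, then 5, 4.
7 × 6 × 5 × 4 = 840.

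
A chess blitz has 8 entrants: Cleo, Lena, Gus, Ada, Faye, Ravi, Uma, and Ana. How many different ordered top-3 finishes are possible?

336

This is an ordered selection of 3 from 8: P(8,3).
That gives 8 × 7 × 6 = 336.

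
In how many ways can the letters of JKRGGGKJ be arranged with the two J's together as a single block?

420

Treat the 2 copies of J as a single block. The multiset to arrange is then {JJ, G, G, G, K, K, R}, 7 items in all.
That gives (7)!/(3!·2!) = 420 arrangements.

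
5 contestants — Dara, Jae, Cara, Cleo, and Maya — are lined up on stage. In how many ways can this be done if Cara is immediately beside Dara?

48

Place the 3 others and the Cara-Dara pair as 4 objects in a line; the pair has 2 internal arrangements.
So the count is 2·(4)! = 48.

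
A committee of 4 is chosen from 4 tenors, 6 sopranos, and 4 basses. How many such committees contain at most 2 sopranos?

826

Split by how many sopranos are chosen (0 through 2).
Sum: C(6,0)·C(8,4) + C(6,1)·C(8,3) + C(6,2)·C(8,2) = 70 + 336 + 420 = 826.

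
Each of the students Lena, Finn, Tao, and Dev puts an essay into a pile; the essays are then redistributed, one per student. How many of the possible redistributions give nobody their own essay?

9

Let Aᵢ be the assignments in which student i gets their own essay. We want the size of the complement of A₁∪…∪A_4.
By inclusion–exclusion this is Σ_{j=0}^{4} (−1)^j C(4,j)·(4−j)!.
Computing: 24 − 24 + 12 − 4 + 1 = 9.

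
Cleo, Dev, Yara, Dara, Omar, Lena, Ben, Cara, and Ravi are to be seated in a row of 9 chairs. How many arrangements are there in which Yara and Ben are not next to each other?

Of the 9! = 362880 arrangements, those with Yara and Ben adjacent number 2 × 8! = 80640 (treat the pair as a block with 2 internal orders).
Complementary counting: 362880 − 80640 = 282240.

282240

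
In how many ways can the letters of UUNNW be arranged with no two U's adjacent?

18

There are 5!/(2!·2!) = 30 arrangements of UUNNW in total.
Arrangements with the U's together: treat UU as one letter, giving (4)!/(2!) = 12.
Subtracting, 30 − 12 = 18 arrangements keep the U's apart.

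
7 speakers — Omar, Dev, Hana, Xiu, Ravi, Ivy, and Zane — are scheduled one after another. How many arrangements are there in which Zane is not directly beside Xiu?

3600

There are 7! = 5040 arrangements in all. If Zane and Xiu are adjacent, merging them into one block gives 2·(6)! = 1440 arrangements.
So 5040 − 1440 = 3600 arrangements keep them apart.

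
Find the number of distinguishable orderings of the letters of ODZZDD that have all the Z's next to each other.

Treat the 2 copies of Z as a single block. The multiset to arrange is then {ZZ, D, D, D, O}, 5 items in all.
That gives (5)!/(3!) = 20 arrangements.

20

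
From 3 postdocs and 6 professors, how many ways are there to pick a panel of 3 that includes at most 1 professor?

Split by how many professors are chosen (0 through 1).
Sum: C(6,0)·C(3,3) + C(6,1)·C(3,2) = 1 + 18 = 19.

19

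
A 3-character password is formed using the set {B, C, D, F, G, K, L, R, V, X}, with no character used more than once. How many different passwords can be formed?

With no repetition, fill the 3 characters in order: 10 choices, then 9, down to 8.
That product is 10 × 9 × 8 = 720.

720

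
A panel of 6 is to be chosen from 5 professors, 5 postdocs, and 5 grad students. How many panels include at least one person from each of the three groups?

Total 6-person selections from all 15: C(15,6) = 5005.
Selections missing a whole group: no professors → C(10,6) = 210; no postdocs → C(10,6) = 210; no grad students → C(10,6) = 210.
Add back selections omitting two groups (i.e. drawn from a single group): C(5,6) + C(5,6) + C(5,6) = 0.
By inclusion–exclusion: 5005 − 630 + 0 = 4375.

4375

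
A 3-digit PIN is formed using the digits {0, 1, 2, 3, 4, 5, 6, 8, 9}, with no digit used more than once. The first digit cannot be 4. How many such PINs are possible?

The first digit has 9−1 = 8 choices (anything except 4).
The remaining 2 digits are filled from the other 8 symbols without repetition: 8 × 7 = 56.
Total: 8 × 56 = 448.

448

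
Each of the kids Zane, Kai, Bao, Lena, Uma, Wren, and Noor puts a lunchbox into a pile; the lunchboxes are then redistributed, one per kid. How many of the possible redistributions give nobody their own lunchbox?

1854

Count assignments avoiding every fixed point. For any j of the 7 kids fixed to their own lunchbox, the other 7−j can be arranged in (7−j)! ways.
By inclusion–exclusion this is Σ_{j=0}^{7} (−1)^j C(7,j)·(7−j)!.
Computing: 5040 − 5040 + 2520 − 840 + 210 − 42 + 7 − 1 = 1854.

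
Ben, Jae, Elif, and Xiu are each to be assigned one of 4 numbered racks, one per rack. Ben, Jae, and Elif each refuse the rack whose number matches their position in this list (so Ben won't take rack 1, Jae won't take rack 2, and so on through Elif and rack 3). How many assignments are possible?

11

Let Aᵢ (for i ∈ {1, 2, 3}) be the placements that put person i in their forbidden rack. Any j of these fix j positions, leaving (4−j)! ways to fill the rest, and there are C(3,j) ways to pick which j.
By inclusion–exclusion, the number of valid placements is Σ_{j=0}^{3} (−1)^j C(3,j)·(4−j)!.
Computing: 24 − 18 + 6 − 1 = 11.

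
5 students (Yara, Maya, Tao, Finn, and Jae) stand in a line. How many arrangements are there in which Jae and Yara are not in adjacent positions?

Of the 5! = 120 arrangements, those with Jae and Yara adjacent number 2 × 4! = 48 (treat the pair as a block with 2 internal orders).
So 120 − 48 = 72 arrangements keep them apart.

72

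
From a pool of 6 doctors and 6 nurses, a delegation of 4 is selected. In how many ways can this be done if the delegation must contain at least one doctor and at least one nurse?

465

With no constraint there are C(12,4) = 495 possible selections.
Selections missing a whole group: no doctors → C(6,4) = 15; no nurses → C(6,4) = 15.
Both groups omitted at once is impossible, so 495 − 30 = 465.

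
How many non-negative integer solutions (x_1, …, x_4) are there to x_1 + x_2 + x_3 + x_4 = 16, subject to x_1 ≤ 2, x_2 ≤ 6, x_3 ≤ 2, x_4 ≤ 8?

10

Without the upper bounds there are C(19,3) = 969 ways to split 16 among 4 variables.
Subtract solutions that violate a single cap (substitute x_i' = x_i − (cap_i+1)): x_1 ≥ 3 gives C(16,3) = 560; x_2 ≥ 7 gives C(12,3) = 220; x_3 ≥ 3 gives C(16,3) = 560; x_4 ≥ 9 gives C(10,3) = 120. Together 1460.
Add back pairs where two caps are both exceeded: 84 + 286 + 35 + 84 + 1 + 35 = 525.
Subtract triples: 20 + 0 + 4 + 0 = 24.
By inclusion–exclusion the count is 969 − 1460 + 525 − 24 = 10.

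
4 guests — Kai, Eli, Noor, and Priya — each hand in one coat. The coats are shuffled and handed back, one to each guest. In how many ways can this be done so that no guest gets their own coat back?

9

This is the derangement count D_4: permutations of 4 items with no fixed point.
By inclusion–exclusion this is Σ_{j=0}^{4} (−1)^j C(4,j)·(4−j)!.
Computing: 24 − 24 + 12 − 4 + 1 = 9.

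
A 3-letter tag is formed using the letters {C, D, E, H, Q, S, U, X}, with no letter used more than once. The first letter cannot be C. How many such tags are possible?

294

The first letter has 8−1 = 7 choices (anything except C).
The remaining 2 letters are filled from the other 7 symbols without repetition: 7 × 6 = 42.
Total: 7 × 42 = 294.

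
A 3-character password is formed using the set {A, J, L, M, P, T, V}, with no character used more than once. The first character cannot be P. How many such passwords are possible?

180

The first character has 7−1 = 6 choices (anything except P).
The remaining 2 characters are filled from the other 6 symbols without repetition: 6 × 5 = 30.
Total: 6 × 30 = 180.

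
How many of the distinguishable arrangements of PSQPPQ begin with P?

30

Fix P in the first position and arrange the remaining 5 letters.
Those 5 letters have P appearing twice and Q appearing twice, giving (5)!/(2!·2!) = 30.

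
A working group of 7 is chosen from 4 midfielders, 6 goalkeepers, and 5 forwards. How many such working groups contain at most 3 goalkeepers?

Split by how many goalkeepers are chosen (0 through 3).
Sum: C(6,0)·C(9,7) + C(6,1)·C(9,6) + C(6,2)·C(9,5) + C(6,3)·C(9,4) = 36 + 504 + 1890 + 2520 = 4950.

4950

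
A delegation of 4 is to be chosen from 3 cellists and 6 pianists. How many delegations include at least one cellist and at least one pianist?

With no constraint there are C(9,4) = 126 possible selections.
Selections missing a whole group: no cellists → C(6,4) = 15; no pianists → C(3,4) = 0.
Both groups omitted at once is impossible, so 126 − 15 = 111.

111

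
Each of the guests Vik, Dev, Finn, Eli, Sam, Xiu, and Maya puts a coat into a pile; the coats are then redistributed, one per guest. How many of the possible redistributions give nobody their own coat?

Count assignments avoiding every fixed point. For any j of the 7 guests fixed to their own coat, the other 7−j can be arranged in (7−j)! ways.
By inclusion–exclusion this is Σ_{j=0}^{7} (−1)^j C(7,j)·(7−j)!.
Computing: 5040 − 5040 + 2520 − 840 + 210 − 42 + 7 − 1 = 1854.

1854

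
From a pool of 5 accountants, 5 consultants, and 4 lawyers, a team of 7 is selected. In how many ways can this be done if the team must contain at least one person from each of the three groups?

Unrestricted: C(14,7) = 3432 ways to pick any 7 of the 14.
Selections missing a whole group: no accountants → C(9,7) = 36; no consultants → C(9,7) = 36; no lawyers → C(10,7) = 120.
Add back selections omitting two groups (i.e. drawn from a single group): C(5,7) + C(5,7) + C(4,7) = 0.
By inclusion–exclusion: 3432 − 192 + 0 = 3240.

3240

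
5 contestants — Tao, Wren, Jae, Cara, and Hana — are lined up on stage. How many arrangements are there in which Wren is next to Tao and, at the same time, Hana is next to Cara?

24

Treat {Wren,Tao} as one block (2 orders) and {Hana,Cara} as another (2 orders).
That leaves 3 units to arrange: 2 × 2 × 3! = 4 × 6 = 24.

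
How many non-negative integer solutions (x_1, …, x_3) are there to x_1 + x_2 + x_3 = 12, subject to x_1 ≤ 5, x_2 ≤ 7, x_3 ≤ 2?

Without the upper bounds there are C(14,2) = 91 ways to split 12 among 3 variables.
Subtract solutions that violate a single cap (substitute x_i' = x_i − (cap_i+1)): x_1 ≥ 6 gives C(8,2) = 28; x_2 ≥ 8 gives C(6,2) = 15; x_3 ≥ 3 gives C(11,2) = 55. Together 98.
Add back pairs where two caps are both exceeded: 0 + 10 + 3 = 13.
By inclusion–exclusion the count is 91 − 98 + 13 = 6.

6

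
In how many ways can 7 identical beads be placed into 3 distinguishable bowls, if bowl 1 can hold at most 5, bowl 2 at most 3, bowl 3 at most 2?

9

By stars and bars, unrestricted non-negative solutions to x_1+…+x_3 = 7 number C(7+2,2) = 36.
Subtract solutions that violate a single cap (substitute x_i' = x_i − (cap_i+1)): x_1 ≥ 6 gives C(3,2) = 3; x_2 ≥ 4 gives C(5,2) = 10; x_3 ≥ 3 gives C(6,2) = 15. Together 28.
Add back pairs where two caps are both exceeded: 0 + 0 + 1 = 1.
By inclusion–exclusion the count is 36 − 28 + 1 = 9.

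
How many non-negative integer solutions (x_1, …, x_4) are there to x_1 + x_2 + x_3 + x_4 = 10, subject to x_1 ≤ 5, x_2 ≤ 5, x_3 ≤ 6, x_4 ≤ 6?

Ignoring the caps, the number of non-negative solutions to x_1+…+x_4 = 10 is C(13,3) = 286.
Subtract solutions that violate a single cap (substitute x_i' = x_i − (cap_i+1)): x_1 ≥ 6 gives C(7,3) = 35; x_2 ≥ 6 gives C(7,3) = 35; x_3 ≥ 7 gives C(6,3) = 20; x_4 ≥ 7 gives C(6,3) = 20. Together 110.
No two caps can be exceeded simultaneously, so the pair terms are all 0.
By inclusion–exclusion the count is 286 − 110 + 0 = 176.

176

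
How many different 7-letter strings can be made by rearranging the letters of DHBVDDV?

Letter multiplicities in DHBVDDV: B×1, D×3, H×1, V×2.
The number of distinct arrangements is 7!/(3!·2!) = 5040/12 = 420.

420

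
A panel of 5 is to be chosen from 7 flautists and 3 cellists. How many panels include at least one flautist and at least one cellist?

231

Total 5-person selections from all 10: C(10,5) = 252.
Selections missing a whole group: no flautists → C(3,5) = 0; no cellists → C(7,5) = 21.
Both groups omitted at once is impossible, so 252 − 21 = 231.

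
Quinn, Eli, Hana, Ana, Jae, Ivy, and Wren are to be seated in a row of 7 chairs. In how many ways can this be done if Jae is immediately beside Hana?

Treat {Jae, Hana} as a single unit. There are 6 units to order, and the pair itself can be ordered 2 ways.
So the count is 2·(6)! = 1440.

1440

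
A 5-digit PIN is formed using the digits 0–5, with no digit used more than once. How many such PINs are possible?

Choose and order 5 of the 6 symbols: the first digit has 6 options, the next 5, and so on down to 2.
6 × 5 × 4 × 3 × 2 = 720.

720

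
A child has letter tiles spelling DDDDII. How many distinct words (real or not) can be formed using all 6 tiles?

Letter multiplicities in DDDDII: D×4, I×2.
So there are 6! / (4!·2!) = 15 distinguishable arrangements.

15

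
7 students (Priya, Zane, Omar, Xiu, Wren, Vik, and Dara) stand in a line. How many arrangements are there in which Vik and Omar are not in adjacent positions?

3600

Of the 7! = 5040 arrangements, those with Vik and Omar adjacent number 2 × 6! = 1440 (treat the pair as a block with 2 internal orders).
Complementary counting: 5040 − 1440 = 3600.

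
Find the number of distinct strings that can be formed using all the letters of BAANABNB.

BAANABNB has 8 letters with A appearing 3 times, B appearing 3 times, and N appearing twice.
Dividing 8! = 40320 by 3!·3!·2! = 72 for the repeated letters gives 560.

560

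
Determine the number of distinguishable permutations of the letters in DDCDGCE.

420

The 7 letters of DDCDGCE have repeats: C appearing twice and D appearing 3 times.
The number of distinct arrangements is 7!/(3!·2!) = 5040/12 = 420.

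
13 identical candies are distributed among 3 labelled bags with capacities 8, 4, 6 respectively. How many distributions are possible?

20

Ignoring the caps, the number of non-negative solutions to x_1+…+x_3 = 13 is C(15,2) = 105.
Subtract solutions that violate a single cap (substitute x_i' = x_i − (cap_i+1)): x_1 ≥ 9 gives C(6,2) = 15; x_2 ≥ 5 gives C(10,2) = 45; x_3 ≥ 7 gives C(8,2) = 28. Together 88.
Add back pairs where two caps are both exceeded: 0 + 0 + 3 = 3.
By inclusion–exclusion the count is 105 − 88 + 3 = 20.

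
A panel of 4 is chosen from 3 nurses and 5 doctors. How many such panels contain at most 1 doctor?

Split by how many doctors are chosen (0 through 1).
Sum: C(5,0)·C(3,4) + C(5,1)·C(3,3) = 0 + 5 = 5.

5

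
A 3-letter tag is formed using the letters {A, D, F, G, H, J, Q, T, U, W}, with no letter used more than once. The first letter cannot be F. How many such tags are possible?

648

The first letter has 10−1 = 9 choices (anything except F).
The remaining 2 letters are filled from the other 9 symbols without repetition: 9 × 8 = 72.
Total: 9 × 72 = 648.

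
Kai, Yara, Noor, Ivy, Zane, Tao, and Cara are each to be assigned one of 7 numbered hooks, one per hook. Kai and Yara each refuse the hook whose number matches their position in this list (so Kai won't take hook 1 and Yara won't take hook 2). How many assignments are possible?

3720

Let Aᵢ (for i ∈ {1, 2}) be the placements that put person i in their forbidden hook. Any j of these fix j positions, leaving (7−j)! ways to fill the rest, and there are C(2,j) ways to pick which j.
By inclusion–exclusion, the number of valid placements is Σ_{j=0}^{2} (−1)^j C(2,j)·(7−j)!.
Computing: 5040 − 1440 + 120 = 3720.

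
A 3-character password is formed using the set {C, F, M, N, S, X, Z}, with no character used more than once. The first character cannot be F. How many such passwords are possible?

180

The first character has 7−1 = 6 choices (anything except F).
The remaining 2 characters are filled from the other 6 symbols without repetition: 6 × 5 = 30.
Total: 6 × 30 = 180.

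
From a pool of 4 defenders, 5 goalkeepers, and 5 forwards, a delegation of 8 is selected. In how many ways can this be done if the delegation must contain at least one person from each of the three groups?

2940

Unrestricted: C(14,8) = 3003 ways to pick any 8 of the 14.
Selections missing a whole group: no defenders → C(10,8) = 45; no goalkeepers → C(9,8) = 9; no forwards → C(9,8) = 9.
Add back selections omitting two groups (i.e. drawn from a single group): C(4,8) + C(5,8) + C(5,8) = 0.
By inclusion–exclusion: 3003 − 63 + 0 = 2940.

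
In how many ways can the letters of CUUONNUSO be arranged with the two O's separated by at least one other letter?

11760

Total arrangements of CUUONNUSO: 9!/(3!·2!·2!) = 15120.
If the two O's are adjacent, glue them into one block, leaving 8 items to arrange: (8)!/(3!·2!) = 3360 ways.
Subtracting, 15120 − 3360 = 11760 arrangements keep the O's apart.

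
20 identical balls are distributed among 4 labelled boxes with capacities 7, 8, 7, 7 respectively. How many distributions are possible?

By stars and bars, unrestricted non-negative solutions to x_1+…+x_4 = 20 number C(20+3,3) = 1771.
Subtract solutions that violate a single cap (substitute x_i' = x_i − (cap_i+1)): x_1 ≥ 8 gives C(15,3) = 455; x_2 ≥ 9 gives C(14,3) = 364; x_3 ≥ 8 gives C(15,3) = 455; x_4 ≥ 8 gives C(15,3) = 455. Together 1729.
Add back pairs where two caps are both exceeded: 20 + 35 + 35 + 20 + 20 + 35 = 165.
By inclusion–exclusion the count is 1771 − 1729 + 165 = 207.

207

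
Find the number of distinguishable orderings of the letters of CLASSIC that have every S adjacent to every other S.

360

Treat the 2 copies of S as a single block. The multiset to arrange is then {SS, A, C, C, I, L}, 6 items in all.
That gives (6)!/(2!) = 360 arrangements.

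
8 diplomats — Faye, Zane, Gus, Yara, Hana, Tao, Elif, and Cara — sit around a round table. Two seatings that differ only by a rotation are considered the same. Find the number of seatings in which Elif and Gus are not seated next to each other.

3600

All circular seatings of 8 people number (7)! = 5040.
Seatings with Elif beside Gus: treat them as a block with 2 internal orders, giving 2 × (6)! = 1440.
Subtracting, 5040 − 1440 = 3600.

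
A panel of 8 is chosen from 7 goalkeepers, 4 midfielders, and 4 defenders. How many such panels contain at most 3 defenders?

6105

Split by how many defenders are chosen (0 through 3).
Sum: C(4,0)·C(11,8) + C(4,1)·C(11,7) + C(4,2)·C(11,6) + C(4,3)·C(11,5) = 165 + 1320 + 2772 + 1848 = 6105.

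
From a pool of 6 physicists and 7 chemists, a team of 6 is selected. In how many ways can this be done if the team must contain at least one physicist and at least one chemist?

1708

Total 6-person selections from all 13: C(13,6) = 1716.
Selections missing a whole group: no physicists → C(7,6) = 7; no chemists → C(6,6) = 1.
Both groups omitted at once is impossible, so 1716 − 8 = 1708.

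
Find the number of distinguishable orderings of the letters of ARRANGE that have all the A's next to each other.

360

Treat the 2 copies of A as a single block. The multiset to arrange is then {AA, E, G, N, R, R}, 6 items in all.
That gives (6)!/(2!) = 360 arrangements.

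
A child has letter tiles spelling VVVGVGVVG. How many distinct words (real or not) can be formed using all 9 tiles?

84

VVVGVGVVG has 9 letters with G appearing 3 times and V appearing 6 times.
The number of distinct arrangements is 9!/(6!·3!) = 362880/4320 = 84.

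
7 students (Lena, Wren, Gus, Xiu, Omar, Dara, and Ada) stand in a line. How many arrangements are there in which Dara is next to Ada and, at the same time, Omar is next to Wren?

480

Treat {Dara,Ada} as one block (2 orders) and {Omar,Wren} as another (2 orders).
That leaves 5 units to arrange: 2 × 2 × 5! = 4 × 120 = 480.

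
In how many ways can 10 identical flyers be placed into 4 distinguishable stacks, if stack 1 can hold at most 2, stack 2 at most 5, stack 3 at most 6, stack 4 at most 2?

Without the upper bounds there are C(13,3) = 286 ways to split 10 among 4 stacks.
Subtract solutions that violate a single cap (substitute x_i' = x_i − (cap_i+1)): x_1 ≥ 3 gives C(10,3) = 120; x_2 ≥ 6 gives C(7,3) = 35; x_3 ≥ 7 gives C(6,3) = 20; x_4 ≥ 3 gives C(10,3) = 120. Together 295.
Add back pairs where two caps are both exceeded: 4 + 1 + 35 + 0 + 4 + 1 = 45.
By inclusion–exclusion the count is 286 − 295 + 45 = 36.

36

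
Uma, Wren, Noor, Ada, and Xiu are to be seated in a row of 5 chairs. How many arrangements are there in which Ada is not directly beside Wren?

72

There are 5! = 120 arrangements in all. If Ada and Wren are adjacent, merging them into one block gives 2·(4)! = 48 arrangements.
Complementary counting: 120 − 48 = 72.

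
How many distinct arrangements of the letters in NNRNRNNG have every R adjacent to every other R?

Treat the 2 copies of R as a single block. The multiset to arrange is then {RR, G, N, N, N, N, N}, 7 items in all.
That gives (7)!/(5!) = 42 arrangements.

42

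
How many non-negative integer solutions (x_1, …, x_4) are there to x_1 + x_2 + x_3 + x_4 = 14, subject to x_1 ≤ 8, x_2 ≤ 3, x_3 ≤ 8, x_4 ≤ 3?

By stars and bars, unrestricted non-negative solutions to x_1+…+x_4 = 14 number C(14+3,3) = 680.
Subtract solutions that violate a single cap (substitute x_i' = x_i − (cap_i+1)): x_1 ≥ 9 gives C(8,3) = 56; x_2 ≥ 4 gives C(13,3) = 286; x_3 ≥ 9 gives C(8,3) = 56; x_4 ≥ 4 gives C(13,3) = 286. Together 684.
Add back pairs where two caps are both exceeded: 4 + 0 + 4 + 4 + 84 + 4 = 100.
By inclusion–exclusion the count is 680 − 684 + 100 = 96.

96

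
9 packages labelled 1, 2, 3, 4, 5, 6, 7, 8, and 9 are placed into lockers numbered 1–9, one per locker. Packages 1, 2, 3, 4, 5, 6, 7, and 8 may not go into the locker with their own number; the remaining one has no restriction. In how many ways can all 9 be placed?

Let Aᵢ (for 1 ≤ i ≤ 8) be the placements that put package i in its forbidden locker. Any j of these fix j positions, leaving (9−j)! ways to fill the rest, and there are C(8,j) ways to pick which j.
By inclusion–exclusion, the number of valid placements is Σ_{j=0}^{8} (−1)^j C(8,j)·(9−j)!.
Computing: 362880 − 322560 + 141120 − 40320 + 8400 − 1344 + 168 − 16 + 1 = 148329.

148329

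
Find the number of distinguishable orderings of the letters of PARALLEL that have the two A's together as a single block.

840

Treat the 2 copies of A as a single block. The multiset to arrange is then {AA, E, L, L, L, P, R}, 7 items in all.
That gives (7)!/(3!) = 840 arrangements.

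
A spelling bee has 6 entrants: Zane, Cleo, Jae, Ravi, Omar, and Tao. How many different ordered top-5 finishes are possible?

720

There are 6 choices for 1st place, 5 for 2nd, and so on down to 2 for position 5.
That gives 6 × 5 × 4 × 3 × 2 = 720.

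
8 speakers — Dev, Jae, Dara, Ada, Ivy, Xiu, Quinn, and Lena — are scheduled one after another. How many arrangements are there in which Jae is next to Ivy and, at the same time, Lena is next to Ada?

2880

Treat {Jae,Ivy} as one block (2 orders) and {Lena,Ada} as another (2 orders).
That leaves 6 units to arrange: 2 × 2 × 6! = 4 × 720 = 2880.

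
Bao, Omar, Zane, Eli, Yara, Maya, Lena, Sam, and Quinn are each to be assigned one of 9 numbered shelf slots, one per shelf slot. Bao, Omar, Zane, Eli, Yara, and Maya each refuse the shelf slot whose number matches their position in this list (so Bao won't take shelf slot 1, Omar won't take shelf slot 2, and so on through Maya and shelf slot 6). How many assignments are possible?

Let Aᵢ (for 1 ≤ i ≤ 6) be the placements that put person i in their forbidden shelf slot. Any j of these fix j positions, leaving (9−j)! ways to fill the rest, and there are C(6,j) ways to pick which j.
By inclusion–exclusion, the number of valid placements is Σ_{j=0}^{6} (−1)^j C(6,j)·(9−j)!.
Computing: 362880 − 241920 + 75600 − 14400 + 1800 − 144 + 6 = 183822.

183822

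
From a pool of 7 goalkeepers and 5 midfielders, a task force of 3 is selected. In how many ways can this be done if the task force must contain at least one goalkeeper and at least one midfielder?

Unrestricted: C(12,3) = 220 ways to pick any 3 of the 12.
Subtract selections that omit an entire group: no goalkeepers → C(5,3) = 10; no midfielders → C(7,3) = 35.
Both groups omitted at once is impossible, so 220 − 45 = 175.

175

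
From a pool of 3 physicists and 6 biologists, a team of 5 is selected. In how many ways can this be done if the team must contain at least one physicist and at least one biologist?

With no constraint there are C(9,5) = 126 possible selections.
Subtract selections that omit an entire group: no physicists → C(6,5) = 6; no biologists → C(3,5) = 0.
Both groups omitted at once is impossible, so 126 − 6 = 120.

120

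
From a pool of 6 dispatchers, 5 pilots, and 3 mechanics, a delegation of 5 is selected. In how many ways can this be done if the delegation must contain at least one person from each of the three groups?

Unrestricted: C(14,5) = 2002 ways to pick any 5 of the 14.
Selections missing a whole group: no dispatchers → C(8,5) = 56; no pilots → C(9,5) = 126; no mechanics → C(11,5) = 462.
Add back selections omitting two groups (i.e. drawn from a single group): C(6,5) + C(5,5) + C(3,5) = 7.
By inclusion–exclusion: 2002 − 644 + 7 = 1365.

1365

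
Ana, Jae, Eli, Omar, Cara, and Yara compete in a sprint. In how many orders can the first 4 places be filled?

360

This is an ordered selection of 4 from 6: P(6,4).
That gives 6 × 5 × 4 × 3 = 360.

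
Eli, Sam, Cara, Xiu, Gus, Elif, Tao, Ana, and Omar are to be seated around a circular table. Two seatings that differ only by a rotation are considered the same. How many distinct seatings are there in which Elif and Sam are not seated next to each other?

All circular seatings of 9 people number (8)! = 40320.
Seatings with Elif beside Sam: treat them as a block with 2 internal orders, giving 2 × (7)! = 10080.
Subtracting, 40320 − 10080 = 30240.

30240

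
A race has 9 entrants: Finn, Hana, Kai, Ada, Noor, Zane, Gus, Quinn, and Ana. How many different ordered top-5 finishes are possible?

This is an ordered selection of 5 from 9: P(9,5).
That gives 9 × 8 × 7 × 6 × 5 = 15120.

15120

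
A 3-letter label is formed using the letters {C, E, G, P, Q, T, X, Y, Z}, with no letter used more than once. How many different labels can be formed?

Choose and order 3 of the 9 symbols: the first letter has 9 options, the next 8, then 7.
That product is 9 × 8 × 7 = 504.

504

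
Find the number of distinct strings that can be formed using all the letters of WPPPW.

10

Letter multiplicities in WPPPW: P×3, W×2.
Dividing 5! = 120 by 3!·2! = 12 for the repeated letters gives 10.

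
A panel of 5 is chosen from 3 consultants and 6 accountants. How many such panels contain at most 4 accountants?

120

Split by how many accountants are chosen (0 through 4).
Sum: C(6,0)·C(3,5) + C(6,1)·C(3,4) + C(6,2)·C(3,3) + C(6,3)·C(3,2) + C(6,4)·C(3,1) = 0 + 0 + 15 + 60 + 45 = 120.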